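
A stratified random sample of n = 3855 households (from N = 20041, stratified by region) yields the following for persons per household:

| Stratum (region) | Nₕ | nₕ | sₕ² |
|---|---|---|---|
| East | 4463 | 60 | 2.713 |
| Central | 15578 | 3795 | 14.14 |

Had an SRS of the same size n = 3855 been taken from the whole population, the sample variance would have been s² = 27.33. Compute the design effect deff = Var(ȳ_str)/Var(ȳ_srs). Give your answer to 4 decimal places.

Var(ȳ_str) = Σ Wₕ²(1−fₕ)sₕ²/nₕ with Wₕ = Nₕ/20041:
  East: (4463/20041)²·(1−60/4463)·2.713/60 = 0.0022122558
  Central: (15578/20041)²·(1−3795/15578)·14.14/3795 = 0.0017028109
  → Var(ȳ_str) = 0.0039150667.
Var(ȳ_srs) = (1 − 3855/20041)·27.33/3855 = 0.0057257898.
deff = 0.0039150667 / 0.0057257898 = 0.6838.

0.6838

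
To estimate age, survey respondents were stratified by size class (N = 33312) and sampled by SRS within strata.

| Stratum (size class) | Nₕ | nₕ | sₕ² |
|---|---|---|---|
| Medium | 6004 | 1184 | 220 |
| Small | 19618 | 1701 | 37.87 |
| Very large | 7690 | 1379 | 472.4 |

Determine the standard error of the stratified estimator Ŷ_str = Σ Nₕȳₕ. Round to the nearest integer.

Var(Ŷ_str) = Σₕ Nₕ²(1 − fₕ)sₕ²/nₕ.
Medium: 6004²·(1 − 1184/6004)·220/1184 = 5.3772311 × 10^6.
Small: 19618²·(1 − 1701/19618)·37.87/1701 = 7.8254805 × 10^6.
Very large: 7690²·(1 − 1379/7690)·472.4/1379 = 1.6625325 × 10^7.
Sum = 2.9828037 × 10^7.
SE = √(2.9828037 × 10^7) = 5462.

5462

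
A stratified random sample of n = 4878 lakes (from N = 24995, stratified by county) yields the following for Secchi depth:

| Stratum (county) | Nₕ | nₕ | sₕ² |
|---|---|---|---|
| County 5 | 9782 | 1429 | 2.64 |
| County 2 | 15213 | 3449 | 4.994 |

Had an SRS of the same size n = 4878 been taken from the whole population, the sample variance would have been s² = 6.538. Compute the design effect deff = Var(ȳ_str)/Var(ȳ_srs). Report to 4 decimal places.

0.6085

Var(ȳ_str) = Σ Wₕ²(1−fₕ)sₕ²/nₕ with Wₕ = Nₕ/24995:
  County 5: (9782/24995)²·(1−1429/9782)·2.64/1429 = 2.4162149 × 10^-4
  County 2: (15213/24995)²·(1−3449/15213)·4.994/3449 = 4.1478108 × 10^-4
  → Var(ȳ_str) = 6.5640257 × 10^-4.
Var(ȳ_srs) = (1 − 4878/24995)·6.538/4878 = 0.0010787311.
deff = (6.5640257 × 10^-4) / 0.0010787311 = 0.6085.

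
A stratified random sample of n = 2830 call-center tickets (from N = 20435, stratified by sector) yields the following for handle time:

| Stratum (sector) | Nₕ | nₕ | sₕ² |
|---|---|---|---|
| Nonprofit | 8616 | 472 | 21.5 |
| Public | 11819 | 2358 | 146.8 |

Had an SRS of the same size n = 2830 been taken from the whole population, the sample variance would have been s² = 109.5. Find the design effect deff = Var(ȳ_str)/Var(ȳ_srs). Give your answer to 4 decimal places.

Var(ȳ_str) = Σ Wₕ²(1−fₕ)sₕ²/nₕ with Wₕ = Nₕ/20435:
  Nonprofit: (8616/20435)²·(1−472/8616)·21.5/472 = 0.0076540383
  Public: (11819/20435)²·(1−2358/11819)·146.8/2358 = 0.016670581
  → Var(ȳ_str) = 0.024324619.
Var(ȳ_srs) = (1 − 2830/20435)·109.5/2830 = 0.033334126.
deff = 0.024324619 / 0.033334126 = 0.7297.

0.7297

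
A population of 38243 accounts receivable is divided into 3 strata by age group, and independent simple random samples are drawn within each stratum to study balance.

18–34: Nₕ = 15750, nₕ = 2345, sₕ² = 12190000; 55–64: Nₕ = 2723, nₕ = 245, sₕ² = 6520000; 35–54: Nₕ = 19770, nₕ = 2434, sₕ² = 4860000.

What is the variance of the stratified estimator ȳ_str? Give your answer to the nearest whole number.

Var(ȳ_str) = Σₕ Wₕ²(1 − fₕ)sₕ²/nₕ with Wₕ = Nₕ/N, N = 38243.
18–34: Wₕ = 0.41184008; term = 0.41184008²·(1 − 0.14888889)·12190000/2345 = 750.41988.
55–64: Wₕ = 0.07120257; term = 0.07120257²·(1 − 0.08997429)·6520000/245 = 122.77969.
35–54: Wₕ = 0.51695735; term = 0.51695735²·(1 − 0.12311583)·4860000/2434 = 467.91542.
Sum = 1341.115.

1341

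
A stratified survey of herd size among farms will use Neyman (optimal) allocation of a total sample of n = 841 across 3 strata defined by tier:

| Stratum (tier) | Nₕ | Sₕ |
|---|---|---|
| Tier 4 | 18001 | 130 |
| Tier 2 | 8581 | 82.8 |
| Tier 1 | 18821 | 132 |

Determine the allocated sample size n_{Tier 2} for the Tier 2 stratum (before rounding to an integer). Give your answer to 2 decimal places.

Neyman allocation: nₕ = n·NₕSₕ / Σⱼ NⱼSⱼ.
Σ NⱼSⱼ = 18001·130 + 8581·82.8 + 18821·132 = 5.5350088 × 10^6.
n_{Tier 2} = 841·8581·82.8 / (5.5350088 × 10^6) = 107.96.

107.96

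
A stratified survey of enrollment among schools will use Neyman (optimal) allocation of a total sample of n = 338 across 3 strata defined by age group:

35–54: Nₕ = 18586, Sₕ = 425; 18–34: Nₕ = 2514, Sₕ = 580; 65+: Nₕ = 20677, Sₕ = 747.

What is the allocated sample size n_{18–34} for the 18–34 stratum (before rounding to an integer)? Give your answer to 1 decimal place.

19.9

Neyman allocation: nₕ = n·NₕSₕ / Σⱼ NⱼSⱼ.
Σ NⱼSⱼ = 18586·425 + 2514·580 + 20677·747 = 2.4802889 × 10^7.
n_{18–34} = 338·2514·580 / (2.4802889 × 10^7) = 19.9.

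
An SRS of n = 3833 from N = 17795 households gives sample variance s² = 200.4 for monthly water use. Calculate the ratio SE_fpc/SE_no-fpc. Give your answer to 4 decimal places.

0.8858

f = n/N = 3833/17795 = 0.21539758.
SE_no-fpc = √(s²/n) = 0.22865434; SE_fpc = √((1−f)s²/n) = 0.20253695.
Ratio = √(1−f) = 0.88577786.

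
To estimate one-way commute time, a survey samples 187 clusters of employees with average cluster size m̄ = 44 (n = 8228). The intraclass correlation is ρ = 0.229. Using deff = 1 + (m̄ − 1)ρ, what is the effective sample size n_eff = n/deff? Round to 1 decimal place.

deff = 1 + (44 − 1)·0.229 = 1 + 9.847 = 10.847.
n_eff = 8228 / 10.847 = 758.6.

758.6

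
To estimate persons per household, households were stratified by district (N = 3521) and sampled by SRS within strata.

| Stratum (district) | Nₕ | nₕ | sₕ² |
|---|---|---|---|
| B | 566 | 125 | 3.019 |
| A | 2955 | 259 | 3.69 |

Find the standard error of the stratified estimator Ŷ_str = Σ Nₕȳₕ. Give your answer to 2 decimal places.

345.73

Var(Ŷ_str) = Σₕ Nₕ²(1 − fₕ)sₕ²/nₕ.
B: 566²·(1 − 125/566)·3.019/125 = 6028.4841.
A: 2955²·(1 − 259/2955)·3.69/259 = 113502.12.
Sum = 119530.6.
SE = √(119530.6) = 345.73.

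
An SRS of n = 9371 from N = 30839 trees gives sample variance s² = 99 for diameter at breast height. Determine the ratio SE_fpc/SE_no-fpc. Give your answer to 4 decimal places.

f = n/N = 9371/30839 = 0.30386848.
SE_no-fpc = √(s²/n) = 0.10278379; SE_fpc = √((1−f)s²/n) = 0.085757138.
Ratio = √(1−f) = 0.83434497.

0.8343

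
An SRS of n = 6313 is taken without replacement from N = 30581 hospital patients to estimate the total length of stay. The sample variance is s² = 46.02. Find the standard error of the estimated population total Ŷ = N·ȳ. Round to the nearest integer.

Var(Ŷ) = N²·Var(ȳ) = N²·(1 − n/N)·s²/n.
f = 6313/30581 = 0.20643537; Var(ȳ) = 0.79356463·46.02/6313 = 0.0057848637.
Var(Ŷ) = 30581² · 0.0057848637 = 5.4099904 × 10^6.
SE(Ŷ) = √(5.4099904 × 10^6) = 2326.

2326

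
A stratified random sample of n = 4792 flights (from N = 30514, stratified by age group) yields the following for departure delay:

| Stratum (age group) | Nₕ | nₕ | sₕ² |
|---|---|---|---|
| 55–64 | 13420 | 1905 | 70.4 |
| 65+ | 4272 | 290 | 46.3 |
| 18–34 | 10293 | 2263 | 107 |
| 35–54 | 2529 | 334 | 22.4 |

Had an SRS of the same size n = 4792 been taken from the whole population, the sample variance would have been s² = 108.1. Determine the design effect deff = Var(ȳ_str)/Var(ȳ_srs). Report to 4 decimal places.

Var(ȳ_str) = Σ Wₕ²(1−fₕ)sₕ²/nₕ with Wₕ = Nₕ/30514:
  55–64: (13420/30514)²·(1−1905/13420)·70.4/1905 = 0.0061333232
  65+: (4272/30514)²·(1−290/4272)·46.3/290 = 0.0029168709
  18–34: (10293/30514)²·(1−2263/10293)·107/2263 = 0.0041971883
  35–54: (2529/30514)²·(1−334/2529)·22.4/334 = 3.9984035 × 10^-4
  → Var(ȳ_str) = 0.013647223.
Var(ȳ_srs) = (1 − 4792/30514)·108.1/4792 = 0.019015795.
deff = 0.013647223 / 0.019015795 = 0.7177.

0.7177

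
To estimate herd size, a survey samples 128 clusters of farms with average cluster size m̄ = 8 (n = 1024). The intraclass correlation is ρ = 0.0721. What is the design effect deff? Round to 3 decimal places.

deff = 1 + (8 − 1)·0.0721 = 1 + 0.5047 = 1.5047.

1.505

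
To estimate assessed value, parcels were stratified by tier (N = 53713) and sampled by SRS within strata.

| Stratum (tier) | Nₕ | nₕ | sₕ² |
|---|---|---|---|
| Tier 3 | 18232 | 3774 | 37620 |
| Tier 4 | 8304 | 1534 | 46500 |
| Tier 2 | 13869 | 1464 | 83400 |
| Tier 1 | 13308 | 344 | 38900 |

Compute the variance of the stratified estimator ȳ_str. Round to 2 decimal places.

11.66

Var(ȳ_str) = Σₕ Wₕ²(1 − fₕ)sₕ²/nₕ with Wₕ = Nₕ/N, N = 53713.
Tier 3: Wₕ = 0.33943366; term = 0.33943366²·(1 − 0.20699868)·37620/3774 = 0.910753.
Tier 4: Wₕ = 0.15459945; term = 0.15459945²·(1 − 0.18473025)·46500/1534 = 0.59066982.
Tier 2: Wₕ = 0.25820565; term = 0.25820565²·(1 − 0.10555916)·83400/1464 = 3.397098.
Tier 1: Wₕ = 0.24776125; term = 0.24776125²·(1 − 0.02584911)·38900/344 = 6.7621399.
Sum = 11.660661.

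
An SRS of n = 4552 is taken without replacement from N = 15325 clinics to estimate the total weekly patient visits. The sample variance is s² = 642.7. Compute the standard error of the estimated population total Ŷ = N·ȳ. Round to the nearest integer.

4828

Var(Ŷ) = N²·Var(ȳ) = N²·(1 − n/N)·s²/n.
f = 4552/15325 = 0.29703100; Var(ȳ) = 0.70296900·642.7/4552 = 0.099252676.
Var(Ŷ) = 15325² · 0.099252676 = 2.3310049 × 10^7.
SE(Ŷ) = √(2.3310049 × 10^7) = 4828.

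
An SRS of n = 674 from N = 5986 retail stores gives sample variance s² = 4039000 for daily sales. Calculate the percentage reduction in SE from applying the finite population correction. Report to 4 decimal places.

5.7979

f = n/N = 674/5986 = 0.11259606.
SE_no-fpc = √(s²/n) = 77.411767; SE_fpc = √((1−f)s²/n) = 72.923525.
Ratio = √(1−f) = 0.94202120. Reduction = 100·(1 − 0.94202120) = 5.7979%.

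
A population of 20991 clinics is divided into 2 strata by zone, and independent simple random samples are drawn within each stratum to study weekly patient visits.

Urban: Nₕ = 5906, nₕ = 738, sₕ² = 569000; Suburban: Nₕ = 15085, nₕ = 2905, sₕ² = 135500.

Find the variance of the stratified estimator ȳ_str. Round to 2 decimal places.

Var(ȳ_str) = Σₕ Wₕ²(1 − fₕ)sₕ²/nₕ with Wₕ = Nₕ/N, N = 20991.
Urban: Wₕ = 0.28135868; term = 0.28135868²·(1 − 0.12495767)·569000/738 = 53.407911.
Suburban: Wₕ = 0.71864132; term = 0.71864132²·(1 − 0.19257541)·135500/2905 = 19.449995.
Sum = 72.857906.

72.86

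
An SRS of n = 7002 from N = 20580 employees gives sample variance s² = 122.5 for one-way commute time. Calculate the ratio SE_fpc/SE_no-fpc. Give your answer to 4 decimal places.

f = n/N = 7002/20580 = 0.34023324.
SE_no-fpc = √(s²/n) = 0.13226867; SE_fpc = √((1−f)s²/n) = 0.10743659.
Ratio = √(1−f) = 0.81226028.

0.8123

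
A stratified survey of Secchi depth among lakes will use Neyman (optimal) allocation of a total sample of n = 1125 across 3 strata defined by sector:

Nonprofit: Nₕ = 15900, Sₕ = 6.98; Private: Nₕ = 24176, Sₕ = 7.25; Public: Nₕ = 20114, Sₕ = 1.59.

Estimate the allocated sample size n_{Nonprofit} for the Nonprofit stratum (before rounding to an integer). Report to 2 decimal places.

392.33

Neyman allocation: nₕ = n·NₕSₕ / Σⱼ NⱼSⱼ.
Σ NⱼSⱼ = 15900·6.98 + 24176·7.25 + 20114·1.59 = 318239.26.
n_{Nonprofit} = 1125·15900·6.98 / 318239.26 = 392.33.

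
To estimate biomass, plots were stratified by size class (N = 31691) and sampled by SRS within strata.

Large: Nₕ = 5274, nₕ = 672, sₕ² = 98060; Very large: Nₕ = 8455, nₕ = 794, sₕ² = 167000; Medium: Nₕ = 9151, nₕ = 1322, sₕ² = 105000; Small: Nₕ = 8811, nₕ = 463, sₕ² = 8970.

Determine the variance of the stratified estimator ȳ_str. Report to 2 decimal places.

24.18

Var(ȳ_str) = Σₕ Wₕ²(1 − fₕ)sₕ²/nₕ with Wₕ = Nₕ/N, N = 31691.
Large: Wₕ = 0.16641949; term = 0.16641949²·(1 − 0.12741752)·98060/672 = 3.5264479.
Very large: Wₕ = 0.26679499; term = 0.26679499²·(1 − 0.09390893)·167000/794 = 13.565105.
Medium: Wₕ = 0.28875706; term = 0.28875706²·(1 − 0.14446509)·105000/1322 = 5.6657943.
Small: Wₕ = 0.27802846; term = 0.27802846²·(1 − 0.05254795)·8970/463 = 1.418885.
Sum = 24.176232.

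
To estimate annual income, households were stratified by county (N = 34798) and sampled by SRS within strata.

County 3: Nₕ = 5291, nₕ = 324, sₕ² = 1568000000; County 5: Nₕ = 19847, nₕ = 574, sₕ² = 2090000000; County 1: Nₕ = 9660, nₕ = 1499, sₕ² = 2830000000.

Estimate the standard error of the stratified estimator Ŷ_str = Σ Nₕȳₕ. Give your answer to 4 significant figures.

4.085 × 10^7

Var(Ŷ_str) = Σₕ Nₕ²(1 − fₕ)sₕ²/nₕ.
County 3: 5291²·(1 − 324/5291)·1568000000/324 = 1.2718414 × 10^14.
County 5: 19847²·(1 − 574/19847)·2090000000/574 = 1.3927674 × 10^15.
County 1: 9660²·(1 − 1499/9660)·2830000000/1499 = 1.4883508 × 10^14.
Sum = 1.6687866 × 10^15.
SE = √(1.6687866 × 10^15) = 4.085 × 10^7.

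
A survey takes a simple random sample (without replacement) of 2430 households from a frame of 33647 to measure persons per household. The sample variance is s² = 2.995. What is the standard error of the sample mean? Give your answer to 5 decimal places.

0.03382

Under SRS without replacement, Var(ȳ) = (1 − f)·s²/n with f = n/N = 2430/33647 = 0.07222041.
Var(ȳ) = (1 − 0.07222041)·2.995/2430 = 0.92777959·0.0012325103 = 0.0011434979.
SE(ȳ) = √(0.0011434979) = 0.03382.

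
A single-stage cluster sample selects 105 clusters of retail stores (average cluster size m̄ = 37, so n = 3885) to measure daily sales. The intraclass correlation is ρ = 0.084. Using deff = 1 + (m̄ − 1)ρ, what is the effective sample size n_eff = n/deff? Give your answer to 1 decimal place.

965.5

deff = 1 + (37 − 1)·0.084 = 1 + 3.024 = 4.024.
n_eff = 3885 / 4.024 = 965.5.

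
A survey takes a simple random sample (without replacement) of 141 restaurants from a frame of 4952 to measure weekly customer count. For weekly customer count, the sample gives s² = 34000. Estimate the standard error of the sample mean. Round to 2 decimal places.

15.31

Under SRS without replacement, Var(ȳ) = (1 − f)·s²/n with f = n/N = 141/4952 = 0.02847334.
Var(ȳ) = (1 − 0.02847334)·34000/141 = 0.97152666·241.13475 = 234.26884.
SE(ȳ) = √(234.26884) = 15.31.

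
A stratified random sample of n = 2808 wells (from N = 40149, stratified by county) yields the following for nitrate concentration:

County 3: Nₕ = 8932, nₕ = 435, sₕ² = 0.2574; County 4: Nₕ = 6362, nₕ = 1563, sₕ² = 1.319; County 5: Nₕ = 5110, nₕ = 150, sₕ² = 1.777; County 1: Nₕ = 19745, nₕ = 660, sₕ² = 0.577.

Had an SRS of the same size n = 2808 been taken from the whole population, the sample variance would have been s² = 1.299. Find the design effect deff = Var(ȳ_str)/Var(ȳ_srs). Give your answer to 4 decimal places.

Var(ȳ_str) = Σ Wₕ²(1−fₕ)sₕ²/nₕ with Wₕ = Nₕ/40149:
  County 3: (8932/40149)²·(1−435/8932)·0.2574/435 = 2.7860195 × 10^-5
  County 4: (6362/40149)²·(1−1563/6362)·1.319/1563 = 1.5983827 × 10^-5
  County 5: (5110/40149)²·(1−150/5110)·1.777/150 = 1.8627273 × 10^-4
  County 1: (19745/40149)²·(1−660/19745)·0.577/660 = 2.0437686 × 10^-4
  → Var(ȳ_str) = 4.3449361 × 10^-4.
Var(ȳ_srs) = (1 − 2808/40149)·1.299/2808 = 4.3025236 × 10^-4.
deff = (4.3449361 × 10^-4) / (4.3025236 × 10^-4) = 1.0099.

1.0099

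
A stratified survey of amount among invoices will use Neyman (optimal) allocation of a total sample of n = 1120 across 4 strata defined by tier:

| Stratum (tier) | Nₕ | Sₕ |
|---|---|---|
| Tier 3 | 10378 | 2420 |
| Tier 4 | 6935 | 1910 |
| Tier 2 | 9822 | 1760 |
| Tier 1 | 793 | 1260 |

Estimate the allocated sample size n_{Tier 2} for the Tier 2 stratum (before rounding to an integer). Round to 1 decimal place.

Neyman allocation: nₕ = n·NₕSₕ / Σⱼ NⱼSⱼ.
Σ NⱼSⱼ = 10378·2420 + 6935·1910 + 9822·1760 + 793·1260 = 5.664651 × 10^7.
n_{Tier 2} = 1120·9822·1760 / (5.664651 × 10^7) = 341.8.

341.8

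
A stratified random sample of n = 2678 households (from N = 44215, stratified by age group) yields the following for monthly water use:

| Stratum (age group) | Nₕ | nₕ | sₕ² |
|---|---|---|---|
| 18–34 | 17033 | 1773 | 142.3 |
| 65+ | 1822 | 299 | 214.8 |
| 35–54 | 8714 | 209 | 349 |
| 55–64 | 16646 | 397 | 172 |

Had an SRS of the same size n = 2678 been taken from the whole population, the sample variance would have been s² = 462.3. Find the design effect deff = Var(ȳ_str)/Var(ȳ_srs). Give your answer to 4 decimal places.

Var(ȳ_str) = Σ Wₕ²(1−fₕ)sₕ²/nₕ with Wₕ = Nₕ/44215:
  18–34: (17033/44215)²·(1−1773/17033)·142.3/1773 = 0.010670938
  65+: (1822/44215)²·(1−299/1822)·214.8/299 = 0.0010196993
  35–54: (8714/44215)²·(1−209/8714)·349/209 = 0.063304088
  55–64: (16646/44215)²·(1−397/16646)·172/397 = 0.059942549
  → Var(ȳ_str) = 0.13493727.
Var(ȳ_srs) = (1 − 2678/44215)·462.3/2678 = 0.1621731.
deff = 0.13493727 / 0.1621731 = 0.8321.

0.8321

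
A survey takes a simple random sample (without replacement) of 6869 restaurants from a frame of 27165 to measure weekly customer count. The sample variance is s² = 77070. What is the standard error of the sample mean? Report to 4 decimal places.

Under SRS without replacement, Var(ȳ) = (1 − f)·s²/n with f = n/N = 6869/27165 = 0.25286214.
Var(ȳ) = (1 − 0.25286214)·77070/6869 = 0.74713786·11.219974 = 8.3828672.
SE(ȳ) = √(8.3828672) = 2.8953.

2.8953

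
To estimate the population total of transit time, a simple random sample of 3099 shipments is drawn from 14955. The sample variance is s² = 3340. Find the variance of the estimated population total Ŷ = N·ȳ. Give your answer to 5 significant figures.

1.9110 × 10^8

Var(Ŷ) = N²·Var(ȳ) = N²·(1 − n/N)·s²/n.
f = 3099/14955 = 0.20722166; Var(ȳ) = 0.79277834·3340/3099 = 0.85443034.
Var(Ŷ) = 14955² · 0.85443034 = 1.9109508 × 10^8.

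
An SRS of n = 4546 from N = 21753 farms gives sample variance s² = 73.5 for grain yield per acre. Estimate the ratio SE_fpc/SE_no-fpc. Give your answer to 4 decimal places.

f = n/N = 4546/21753 = 0.20898267.
SE_no-fpc = √(s²/n) = 0.12715369; SE_fpc = √((1−f)s²/n) = 0.11308941.
Ratio = √(1−f) = 0.88939155.

0.8894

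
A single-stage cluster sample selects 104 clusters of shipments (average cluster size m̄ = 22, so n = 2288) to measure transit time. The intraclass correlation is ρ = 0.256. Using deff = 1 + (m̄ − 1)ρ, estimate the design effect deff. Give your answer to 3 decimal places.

6.376

deff = 1 + (22 − 1)·0.256 = 1 + 5.376 = 6.376.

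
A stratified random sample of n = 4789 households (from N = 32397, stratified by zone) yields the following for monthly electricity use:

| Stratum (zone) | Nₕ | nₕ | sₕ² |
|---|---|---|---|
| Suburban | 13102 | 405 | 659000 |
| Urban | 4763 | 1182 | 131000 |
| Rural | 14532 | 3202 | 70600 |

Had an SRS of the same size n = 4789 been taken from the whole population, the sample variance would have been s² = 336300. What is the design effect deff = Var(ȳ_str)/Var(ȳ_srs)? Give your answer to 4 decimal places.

4.3976

Var(ȳ_str) = Σ Wₕ²(1−fₕ)sₕ²/nₕ with Wₕ = Nₕ/32397:
  Suburban: (13102/32397)²·(1−405/13102)·659000/405 = 257.90485
  Urban: (4763/32397)²·(1−1182/4763)·131000/1182 = 1.8010639
  Rural: (14532/32397)²·(1−3202/14532)·70600/3202 = 3.4588289
  → Var(ȳ_str) = 263.16474.
Var(ȳ_srs) = (1 − 4789/32397)·336300/4789 = 59.842838.
deff = 263.16474 / 59.842838 = 4.3976.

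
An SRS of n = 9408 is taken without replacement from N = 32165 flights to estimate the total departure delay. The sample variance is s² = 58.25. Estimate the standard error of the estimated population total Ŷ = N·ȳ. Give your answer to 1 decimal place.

Var(Ŷ) = N²·Var(ȳ) = N²·(1 − n/N)·s²/n.
f = 9408/32165 = 0.29249184; Var(ȳ) = 0.70750816·58.25/9408 = 0.0043805645.
Var(Ŷ) = 32165² · 0.0043805645 = 4.5320761 × 10^6.
SE(Ŷ) = √(4.5320761 × 10^6) = 2128.9.

2128.9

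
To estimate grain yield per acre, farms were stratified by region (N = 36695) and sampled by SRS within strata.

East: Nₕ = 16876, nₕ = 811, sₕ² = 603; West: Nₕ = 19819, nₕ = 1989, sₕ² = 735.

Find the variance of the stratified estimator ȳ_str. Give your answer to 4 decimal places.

0.2467

Var(ȳ_str) = Σₕ Wₕ²(1 − fₕ)sₕ²/nₕ with Wₕ = Nₕ/N, N = 36695.
East: Wₕ = 0.45989917; term = 0.45989917²·(1 − 0.04805641)·603/811 = 0.14970383.
West: Wₕ = 0.54010083; term = 0.54010083²·(1 − 0.10035824)·735/1989 = 0.096977694.
Sum = 0.24668152.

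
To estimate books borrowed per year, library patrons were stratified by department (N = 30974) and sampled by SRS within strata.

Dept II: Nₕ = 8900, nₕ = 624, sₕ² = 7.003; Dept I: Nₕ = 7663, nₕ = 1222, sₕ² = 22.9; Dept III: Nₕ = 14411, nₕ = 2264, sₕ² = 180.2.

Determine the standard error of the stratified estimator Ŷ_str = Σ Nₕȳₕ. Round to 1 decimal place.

3960.4

Var(Ŷ_str) = Σₕ Nₕ²(1 − fₕ)sₕ²/nₕ.
Dept II: 8900²·(1 − 624/8900)·7.003/624 = 826627.84.
Dept I: 7663²·(1 − 1222/7663)·22.9/1222 = 924946.05.
Dept III: 14411²·(1 − 2264/14411)·180.2/2264 = 1.39329 × 10^7.
Sum = 1.5684474 × 10^7.
SE = √(1.5684474 × 10^7) = 3960.4.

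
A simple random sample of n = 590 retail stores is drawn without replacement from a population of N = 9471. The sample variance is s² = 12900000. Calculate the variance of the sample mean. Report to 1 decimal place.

Under SRS without replacement, Var(ȳ) = (1 − f)·s²/n with f = n/N = 590/9471 = 0.06229543.
Var(ȳ) = (1 − 0.06229543)·12900000/590 = 0.93770457·21864.407 = 20502.354.

20502.4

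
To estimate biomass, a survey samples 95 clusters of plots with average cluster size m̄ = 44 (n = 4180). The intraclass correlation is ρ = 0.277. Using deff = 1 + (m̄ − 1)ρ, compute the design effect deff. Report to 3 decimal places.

12.911

deff = 1 + (44 − 1)·0.277 = 1 + 11.911 = 12.911.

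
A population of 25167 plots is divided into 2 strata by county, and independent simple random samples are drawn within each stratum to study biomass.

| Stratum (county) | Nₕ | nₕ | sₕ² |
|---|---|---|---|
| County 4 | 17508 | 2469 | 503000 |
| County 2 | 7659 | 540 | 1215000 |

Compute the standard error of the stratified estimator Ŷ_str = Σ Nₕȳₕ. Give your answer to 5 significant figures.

419910

Var(Ŷ_str) = Σₕ Nₕ²(1 − fₕ)sₕ²/nₕ.
County 4: 17508²·(1 − 2469/17508)·503000/2469 = 5.3641683 × 10^10.
County 2: 7659²·(1 − 540/7659)·1215000/540 = 1.2267995 × 10^11.
Sum = 1.7632163 × 10^11.
SE = √(1.7632163 × 10^11) = 419910.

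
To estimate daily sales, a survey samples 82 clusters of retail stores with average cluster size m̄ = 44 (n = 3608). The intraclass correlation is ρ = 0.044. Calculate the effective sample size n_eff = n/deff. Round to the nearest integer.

1248

deff = 1 + (44 − 1)·0.044 = 1 + 1.892 = 2.892.
n_eff = 3608 / 2.892 = 1248.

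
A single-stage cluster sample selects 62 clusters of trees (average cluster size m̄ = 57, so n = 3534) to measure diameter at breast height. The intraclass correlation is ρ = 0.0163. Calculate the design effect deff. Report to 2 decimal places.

deff = 1 + (57 − 1)·0.0163 = 1 + 0.9128 = 1.9128.

1.91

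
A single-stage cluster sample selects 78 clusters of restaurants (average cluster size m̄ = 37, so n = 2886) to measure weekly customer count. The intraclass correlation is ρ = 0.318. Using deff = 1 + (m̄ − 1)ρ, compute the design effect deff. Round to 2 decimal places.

12.45

deff = 1 + (37 − 1)·0.318 = 1 + 11.448 = 12.448.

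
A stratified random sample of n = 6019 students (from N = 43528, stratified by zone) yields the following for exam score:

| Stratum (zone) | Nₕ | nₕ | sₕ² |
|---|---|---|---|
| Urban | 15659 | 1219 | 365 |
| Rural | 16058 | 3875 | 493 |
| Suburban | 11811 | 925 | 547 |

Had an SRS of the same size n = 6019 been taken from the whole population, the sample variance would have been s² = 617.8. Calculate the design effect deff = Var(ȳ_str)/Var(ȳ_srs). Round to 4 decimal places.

1.0062

Var(ȳ_str) = Σ Wₕ²(1−fₕ)sₕ²/nₕ with Wₕ = Nₕ/43528:
  Urban: (15659/43528)²·(1−1219/15659)·365/1219 = 0.035734108
  Rural: (16058/43528)²·(1−3875/16058)·493/3875 = 0.013136615
  Suburban: (11811/43528)²·(1−925/11811)·547/925 = 0.040129446
  → Var(ȳ_str) = 0.089000169.
Var(ȳ_srs) = (1 − 6019/43528)·617.8/6019 = 0.088448472.
deff = 0.089000169 / 0.088448472 = 1.0062.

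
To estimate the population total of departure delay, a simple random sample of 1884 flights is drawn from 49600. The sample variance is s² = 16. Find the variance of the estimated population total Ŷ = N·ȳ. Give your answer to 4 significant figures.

2.010 × 10^7

Var(Ŷ) = N²·Var(ȳ) = N²·(1 − n/N)·s²/n.
f = 1884/49600 = 0.03798387; Var(ȳ) = 0.96201613·16/1884 = 0.0081699884.
Var(Ŷ) = 49600² · 0.0081699884 = 2.0099479 × 10^7.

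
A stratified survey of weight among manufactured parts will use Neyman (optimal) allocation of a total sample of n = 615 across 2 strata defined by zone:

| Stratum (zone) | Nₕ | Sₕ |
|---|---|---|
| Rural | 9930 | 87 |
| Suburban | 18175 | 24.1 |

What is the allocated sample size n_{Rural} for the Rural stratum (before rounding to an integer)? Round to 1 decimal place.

Neyman allocation: nₕ = n·NₕSₕ / Σⱼ NⱼSⱼ.
Σ NⱼSⱼ = 9930·87 + 18175·24.1 = 1.3019275 × 10^6.
n_{Rural} = 615·9930·87 / (1.3019275 × 10^6) = 408.1.

408.1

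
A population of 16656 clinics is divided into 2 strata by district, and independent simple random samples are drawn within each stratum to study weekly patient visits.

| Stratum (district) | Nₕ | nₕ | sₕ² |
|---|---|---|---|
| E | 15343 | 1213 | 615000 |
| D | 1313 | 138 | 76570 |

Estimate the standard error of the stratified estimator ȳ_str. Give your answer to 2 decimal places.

Var(ȳ_str) = Σₕ Wₕ²(1 − fₕ)sₕ²/nₕ with Wₕ = Nₕ/N, N = 16656.
E: Wₕ = 0.92116955; term = 0.92116955²·(1 − 0.07905885)·615000/1213 = 396.20991.
D: Wₕ = 0.07883045; term = 0.07883045²·(1 − 0.10510282)·76570/138 = 3.0856078.
Sum = 399.29552.
SE = √(399.29552) = 19.98.

19.98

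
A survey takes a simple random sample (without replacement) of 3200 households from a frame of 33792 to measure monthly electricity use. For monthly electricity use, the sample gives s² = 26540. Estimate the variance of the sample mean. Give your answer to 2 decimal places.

Under SRS without replacement, Var(ȳ) = (1 − f)·s²/n with f = n/N = 3200/33792 = 0.09469697.
Var(ȳ) = (1 − 0.09469697)·26540/3200 = 0.90530303·8.29375 = 7.508357.

7.51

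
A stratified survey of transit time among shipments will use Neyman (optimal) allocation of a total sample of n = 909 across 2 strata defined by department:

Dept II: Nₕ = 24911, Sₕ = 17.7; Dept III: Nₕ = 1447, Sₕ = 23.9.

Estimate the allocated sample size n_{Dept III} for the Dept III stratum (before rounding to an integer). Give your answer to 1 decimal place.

Neyman allocation: nₕ = n·NₕSₕ / Σⱼ NⱼSⱼ.
Σ NⱼSⱼ = 24911·17.7 + 1447·23.9 = 475508.
n_{Dept III} = 909·1447·23.9 / 475508 = 66.1.

66.1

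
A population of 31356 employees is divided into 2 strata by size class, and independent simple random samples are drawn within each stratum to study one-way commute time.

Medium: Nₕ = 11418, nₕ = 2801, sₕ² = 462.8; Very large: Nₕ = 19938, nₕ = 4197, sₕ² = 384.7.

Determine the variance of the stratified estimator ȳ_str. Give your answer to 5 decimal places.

0.04579

Var(ȳ_str) = Σₕ Wₕ²(1 − fₕ)sₕ²/nₕ with Wₕ = Nₕ/N, N = 31356.
Medium: Wₕ = 0.36414083; term = 0.36414083²·(1 − 0.24531442)·462.8/2801 = 0.016534271.
Very large: Wₕ = 0.63585917; term = 0.63585917²·(1 − 0.21050256)·384.7/4197 = 0.029258753.
Sum = 0.045793024.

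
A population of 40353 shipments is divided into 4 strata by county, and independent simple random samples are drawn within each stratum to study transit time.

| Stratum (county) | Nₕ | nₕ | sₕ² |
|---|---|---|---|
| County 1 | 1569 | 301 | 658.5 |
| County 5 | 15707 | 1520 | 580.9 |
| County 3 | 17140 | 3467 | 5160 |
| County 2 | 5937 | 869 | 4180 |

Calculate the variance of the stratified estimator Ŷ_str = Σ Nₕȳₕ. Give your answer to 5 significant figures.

5.8304 × 10^8

Var(Ŷ_str) = Σₕ Nₕ²(1 − fₕ)sₕ²/nₕ.
County 1: 1569²·(1 − 301/1569)·658.5/301 = 4.3524269 × 10^6.
County 5: 15707²·(1 − 1520/15707)·580.9/1520 = 8.5161166 × 10^7.
County 3: 17140²·(1 − 3467/17140)·5160/3467 = 3.4879519 × 10^8.
County 2: 5937²·(1 − 869/5937)·4180/869 = 1.4473053 × 10^8.
Sum = 5.8303931 × 10^8.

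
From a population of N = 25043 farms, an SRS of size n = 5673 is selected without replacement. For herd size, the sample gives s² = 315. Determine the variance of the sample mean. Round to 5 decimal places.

Under SRS without replacement, Var(ȳ) = (1 − f)·s²/n with f = n/N = 5673/25043 = 0.22653037.
Var(ȳ) = (1 − 0.22653037)·315/5673 = 0.77346963·0.055526177 = 0.042947811.

0.04295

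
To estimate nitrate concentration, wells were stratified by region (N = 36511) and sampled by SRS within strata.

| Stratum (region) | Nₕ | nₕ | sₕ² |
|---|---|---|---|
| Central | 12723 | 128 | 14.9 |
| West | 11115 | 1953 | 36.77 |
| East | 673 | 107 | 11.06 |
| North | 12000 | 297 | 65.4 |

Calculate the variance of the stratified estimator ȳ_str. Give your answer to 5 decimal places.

Var(ȳ_str) = Σₕ Wₕ²(1 − fₕ)sₕ²/nₕ with Wₕ = Nₕ/N, N = 36511.
Central: Wₕ = 0.34847032; term = 0.34847032²·(1 − 0.01006052)·14.9/128 = 0.013993184.
West: Wₕ = 0.30442880; term = 0.30442880²·(1 − 0.17570850)·36.77/1953 = 0.0014382808.
East: Wₕ = 0.01843280; term = 0.01843280²·(1 − 0.15898960)·11.06/107 = 2.9536252 × 10^-5.
North: Wₕ = 0.32866807; term = 0.32866807²·(1 − 0.02475000)·65.4/297 = 0.023198093.
Sum = 0.038659094.

0.03866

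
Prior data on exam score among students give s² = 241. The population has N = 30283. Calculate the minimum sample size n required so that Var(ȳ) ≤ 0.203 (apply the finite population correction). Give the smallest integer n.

1143

Without fpc, n₀ = s²/D = 241/0.203 = 1187.1921.
With fpc, (1 − n/N)·s²/n ≤ D requires n ≥ n₀/(1 + n₀/N) = 1187.1921/(1 + 1187.1921/30283) = 1142.4061.
Rounding up, n = 1143.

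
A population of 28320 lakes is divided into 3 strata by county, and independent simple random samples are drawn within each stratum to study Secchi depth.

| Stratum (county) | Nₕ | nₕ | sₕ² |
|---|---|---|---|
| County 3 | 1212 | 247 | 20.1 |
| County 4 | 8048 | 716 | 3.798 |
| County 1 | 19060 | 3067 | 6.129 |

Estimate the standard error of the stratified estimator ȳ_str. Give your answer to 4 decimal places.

0.0356

Var(ȳ_str) = Σₕ Wₕ²(1 − fₕ)sₕ²/nₕ with Wₕ = Nₕ/N, N = 28320.
County 3: Wₕ = 0.04279661; term = 0.04279661²·(1 − 0.20379538)·20.1/247 = 1.1867044 × 10^-4.
County 4: Wₕ = 0.28418079; term = 0.28418079²·(1 − 0.08896620)·3.798/716 = 3.9027063 × 10^-4.
County 1: Wₕ = 0.67302260; term = 0.67302260²·(1 − 0.16091291)·6.129/3067 = 7.5952519 × 10^-4.
Sum = 0.0012684663.
SE = √(0.0012684663) = 0.0356.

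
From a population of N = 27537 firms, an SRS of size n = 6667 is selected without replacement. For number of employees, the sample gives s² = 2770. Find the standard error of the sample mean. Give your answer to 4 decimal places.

0.5611

Under SRS without replacement, Var(ȳ) = (1 − f)·s²/n with f = n/N = 6667/27537 = 0.24211061.
Var(ȳ) = (1 − 0.24211061)·2770/6667 = 0.75788939·0.41547923 = 0.3148873.
SE(ȳ) = √(0.3148873) = 0.5611.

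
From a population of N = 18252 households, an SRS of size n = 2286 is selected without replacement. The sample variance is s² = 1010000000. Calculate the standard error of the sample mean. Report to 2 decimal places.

Under SRS without replacement, Var(ȳ) = (1 − f)·s²/n with f = n/N = 2286/18252 = 0.12524655.
Var(ȳ) = (1 − 0.12524655)·1010000000/2286 = 0.87475345·441819.77 = 386483.37.
SE(ȳ) = √(386483.37) = 621.68.

621.68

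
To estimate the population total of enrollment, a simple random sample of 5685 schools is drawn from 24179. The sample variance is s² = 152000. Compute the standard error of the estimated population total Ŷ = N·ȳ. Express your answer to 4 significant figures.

109300

Var(Ŷ) = N²·Var(ȳ) = N²·(1 − n/N)·s²/n.
f = 5685/24179 = 0.23512139; Var(ȳ) = 0.76487861·152000/5685 = 20.45058.
Var(Ŷ) = 24179² · 20.45058 = 1.1955901 × 10^10.
SE(Ŷ) = √(1.1955901 × 10^10) = 109300.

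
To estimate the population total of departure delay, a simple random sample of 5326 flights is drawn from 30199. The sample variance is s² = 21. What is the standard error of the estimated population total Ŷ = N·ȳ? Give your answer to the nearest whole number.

1721

Var(Ŷ) = N²·Var(ȳ) = N²·(1 − n/N)·s²/n.
f = 5326/30199 = 0.17636346; Var(ȳ) = 0.82363654·21/5326 = 0.0032475343.
Var(Ŷ) = 30199² · 0.0032475343 = 2.961685 × 10^6.
SE(Ŷ) = √(2.961685 × 10^6) = 1721.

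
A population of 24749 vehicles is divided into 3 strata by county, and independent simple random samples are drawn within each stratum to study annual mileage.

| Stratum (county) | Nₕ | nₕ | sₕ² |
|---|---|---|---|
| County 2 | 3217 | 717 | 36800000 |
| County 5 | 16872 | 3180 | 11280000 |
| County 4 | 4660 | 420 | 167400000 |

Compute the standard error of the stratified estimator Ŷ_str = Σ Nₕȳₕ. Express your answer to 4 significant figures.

Var(Ŷ_str) = Σₕ Nₕ²(1 − fₕ)sₕ²/nₕ.
County 2: 3217²·(1 − 717/3217)·36800000/717 = 4.1278103 × 10^11.
County 5: 16872²·(1 − 3180/16872)·11280000/3180 = 8.1943675 × 10^11.
County 4: 4660²·(1 − 420/4660)·167400000/420 = 7.8751337 × 10^12.
Sum = 9.1073515 × 10^12.
SE = √(9.1073515 × 10^12) = 3.018 × 10^6.

3.018 × 10^6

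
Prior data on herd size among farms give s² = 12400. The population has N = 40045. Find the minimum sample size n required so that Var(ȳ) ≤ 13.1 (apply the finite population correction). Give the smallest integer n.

Without fpc, n₀ = s²/D = 12400/13.1 = 946.5649.
With fpc, (1 − n/N)·s²/n ≤ D requires n ≥ n₀/(1 + n₀/N) = 946.5649/(1 + 946.5649/40045) = 924.7071.
Rounding up, n = 925.

925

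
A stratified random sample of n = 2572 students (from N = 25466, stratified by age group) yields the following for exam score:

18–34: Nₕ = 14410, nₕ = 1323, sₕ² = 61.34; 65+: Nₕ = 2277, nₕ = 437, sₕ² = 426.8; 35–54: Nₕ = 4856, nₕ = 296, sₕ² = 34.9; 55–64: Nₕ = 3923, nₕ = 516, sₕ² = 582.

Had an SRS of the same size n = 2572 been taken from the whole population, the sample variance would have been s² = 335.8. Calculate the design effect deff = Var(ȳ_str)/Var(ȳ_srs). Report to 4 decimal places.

0.4010

Var(ȳ_str) = Σ Wₕ²(1−fₕ)sₕ²/nₕ with Wₕ = Nₕ/25466:
  18–34: (14410/25466)²·(1−1323/14410)·61.34/1323 = 0.013482379
  65+: (2277/25466)²·(1−437/2277)·426.8/437 = 0.0063096077
  35–54: (4856/25466)²·(1−296/4856)·34.9/296 = 0.0040258331
  55–64: (3923/25466)²·(1−516/3923)·582/516 = 0.02324568
  → Var(ȳ_str) = 0.0470635.
Var(ȳ_srs) = (1 − 2572/25466)·335.8/2572 = 0.11737367.
deff = 0.0470635 / 0.11737367 = 0.4010.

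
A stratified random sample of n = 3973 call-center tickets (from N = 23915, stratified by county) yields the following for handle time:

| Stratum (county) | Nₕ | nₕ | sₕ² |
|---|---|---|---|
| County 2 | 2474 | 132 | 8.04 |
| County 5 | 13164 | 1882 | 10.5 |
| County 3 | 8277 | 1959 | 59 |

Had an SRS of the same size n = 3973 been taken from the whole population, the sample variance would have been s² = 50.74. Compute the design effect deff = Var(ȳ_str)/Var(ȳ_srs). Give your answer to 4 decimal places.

Var(ȳ_str) = Σ Wₕ²(1−fₕ)sₕ²/nₕ with Wₕ = Nₕ/23915:
  County 2: (2474/23915)²·(1−132/2474)·8.04/132 = 6.1706076 × 10^-4
  County 5: (13164/23915)²·(1−1882/13164)·10.5/1882 = 0.0014487815
  County 3: (8277/23915)²·(1−1959/8277)·59/1959 = 0.0027537809
  → Var(ȳ_str) = 0.0048196232.
Var(ȳ_srs) = (1 − 3973/23915)·50.74/3973 = 0.010649525.
deff = 0.0048196232 / 0.010649525 = 0.4526.

0.4526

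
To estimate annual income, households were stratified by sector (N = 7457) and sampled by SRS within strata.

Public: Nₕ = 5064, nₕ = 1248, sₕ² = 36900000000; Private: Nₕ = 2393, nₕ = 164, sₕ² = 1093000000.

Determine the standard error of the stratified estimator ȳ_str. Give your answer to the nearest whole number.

3304

Var(ȳ_str) = Σₕ Wₕ²(1 − fₕ)sₕ²/nₕ with Wₕ = Nₕ/N, N = 7457.
Public: Wₕ = 0.67909347; term = 0.67909347²·(1 − 0.24644550)·36900000000/1248 = 1.0275088 × 10^7.
Private: Wₕ = 0.32090653; term = 0.32090653²·(1 − 0.06853322)·1093000000/164 = 639294.24.
Sum = 1.0914382 × 10^7.
SE = √(1.0914382 × 10^7) = 3304.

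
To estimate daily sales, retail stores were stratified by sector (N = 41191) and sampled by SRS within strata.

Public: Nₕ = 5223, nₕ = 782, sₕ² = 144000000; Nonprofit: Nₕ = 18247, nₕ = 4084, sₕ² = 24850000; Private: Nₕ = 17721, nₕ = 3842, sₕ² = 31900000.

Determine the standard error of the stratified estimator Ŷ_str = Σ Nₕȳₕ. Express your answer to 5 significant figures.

Var(Ŷ_str) = Σₕ Nₕ²(1 − fₕ)sₕ²/nₕ.
Public: 5223²·(1 − 782/5223)·144000000/782 = 4.2712652 × 10^12.
Nonprofit: 18247²·(1 − 4084/18247)·24850000/4084 = 1.5724882 × 10^12.
Private: 17721²·(1 − 3842/17721)·31900000/3842 = 2.0421128 × 10^12.
Sum = 7.8858662 × 10^12.
SE = √(7.8858662 × 10^12) = 2.8082 × 10^6.

2.8082 × 10^6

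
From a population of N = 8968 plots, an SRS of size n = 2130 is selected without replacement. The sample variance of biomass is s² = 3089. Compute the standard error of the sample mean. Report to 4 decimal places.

1.0516

Under SRS without replacement, Var(ȳ) = (1 − f)·s²/n with f = n/N = 2130/8968 = 0.23751115.
Var(ȳ) = (1 − 0.23751115)·3089/2130 = 0.76248885·1.4502347 = 1.1057878.
SE(ȳ) = √(1.1057878) = 1.0516.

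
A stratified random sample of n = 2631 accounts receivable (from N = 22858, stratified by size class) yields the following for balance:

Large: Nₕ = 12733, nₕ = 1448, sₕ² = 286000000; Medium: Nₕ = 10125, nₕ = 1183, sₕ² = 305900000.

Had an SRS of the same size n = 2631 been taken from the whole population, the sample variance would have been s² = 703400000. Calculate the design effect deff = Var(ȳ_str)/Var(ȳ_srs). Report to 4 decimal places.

0.4190

Var(ȳ_str) = Σ Wₕ²(1−fₕ)sₕ²/nₕ with Wₕ = Nₕ/22858:
  Large: (12733/22858)²·(1−1448/12733)·286000000/1448 = 54319.194
  Medium: (10125/22858)²·(1−1183/10125)·305900000/1183 = 44807.217
  → Var(ȳ_str) = 99126.411.
Var(ȳ_srs) = (1 − 2631/22858)·703400000/2631 = 236578.22.
deff = 99126.411 / 236578.22 = 0.4190.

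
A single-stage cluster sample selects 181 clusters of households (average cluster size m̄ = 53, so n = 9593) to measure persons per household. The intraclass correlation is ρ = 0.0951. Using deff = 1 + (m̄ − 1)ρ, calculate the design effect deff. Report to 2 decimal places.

deff = 1 + (53 − 1)·0.0951 = 1 + 4.9452 = 5.9452.

5.95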